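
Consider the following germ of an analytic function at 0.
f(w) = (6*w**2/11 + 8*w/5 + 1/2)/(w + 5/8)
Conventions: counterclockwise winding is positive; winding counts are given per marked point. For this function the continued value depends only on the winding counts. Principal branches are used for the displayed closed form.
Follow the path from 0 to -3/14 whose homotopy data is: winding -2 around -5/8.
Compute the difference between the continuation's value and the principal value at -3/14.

The function is rational, hence single-valued: continuing it around any pole returns the same value, so the difference is 0.

Continued minus principal equals 0.


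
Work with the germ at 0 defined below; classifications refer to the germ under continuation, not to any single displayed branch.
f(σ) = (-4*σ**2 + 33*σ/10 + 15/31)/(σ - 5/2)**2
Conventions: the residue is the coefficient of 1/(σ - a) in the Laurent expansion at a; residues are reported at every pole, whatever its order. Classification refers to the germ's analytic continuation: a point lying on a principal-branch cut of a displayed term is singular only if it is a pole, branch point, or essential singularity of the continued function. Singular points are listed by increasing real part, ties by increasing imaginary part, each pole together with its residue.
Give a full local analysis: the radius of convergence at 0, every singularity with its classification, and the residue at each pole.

Denominator factor (σ - 5/2)^2: pole of order 2 at 5/2, modulus 5/2.
The radius of convergence is the smallest modulus among the singular points: 5/2.
At the order-2 pole 5/2 set g(σ) = (σ - (5/2))^2*f(σ) = -4*σ**2 + 33*σ/10 + 15/31.
Order-2 pole: residue = g'(a); g'(5/2) = -167/10, so the residue is -167/10.

Radius of convergence at 0: 5/2.
At 5/2: a pole of order 2; residue -167/10.


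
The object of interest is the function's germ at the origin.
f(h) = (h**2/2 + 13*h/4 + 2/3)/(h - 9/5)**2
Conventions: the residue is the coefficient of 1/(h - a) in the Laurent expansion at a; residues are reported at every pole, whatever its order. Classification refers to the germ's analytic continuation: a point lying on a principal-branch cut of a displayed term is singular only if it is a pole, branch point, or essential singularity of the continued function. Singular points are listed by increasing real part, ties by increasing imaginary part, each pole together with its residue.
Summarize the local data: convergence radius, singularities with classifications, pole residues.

Denominator factor (h - 9/5)^2: pole of order 2 at 9/5, modulus 9/5.
The radius of convergence is the smallest modulus among the singular points: 9/5.
At the order-2 pole 9/5 set g(h) = (h - (9/5))^2*f(h) = h**2/2 + 13*h/4 + 2/3.
Order-2 pole: residue = g'(a); g'(9/5) = 101/20, so the residue is 101/20.

Radius of convergence at 0: 9/5.
At 9/5: a pole of order 2; residue 101/20.


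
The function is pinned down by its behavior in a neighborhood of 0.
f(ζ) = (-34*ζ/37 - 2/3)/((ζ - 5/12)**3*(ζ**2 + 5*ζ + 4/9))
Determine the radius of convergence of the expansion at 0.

The radius of convergence is 5/2 - (1/6)*sqrt(209).

Denominator factor (ζ**2 + 5*ζ + 4/9): discriminant 209/9, real irrational roots -5/2 + (1/6)*sqrt(209) and -5/2 - (1/6)*sqrt(209); poles of order 1, moduli 5/2 - (1/6)*sqrt(209) and 5/2 + (1/6)*sqrt(209).
Denominator factor (ζ - 5/12)^3: pole of order 3 at 5/12, modulus 5/12.
The radius of convergence is the smallest modulus among the singular points: 5/2 - (1/6)*sqrt(209).


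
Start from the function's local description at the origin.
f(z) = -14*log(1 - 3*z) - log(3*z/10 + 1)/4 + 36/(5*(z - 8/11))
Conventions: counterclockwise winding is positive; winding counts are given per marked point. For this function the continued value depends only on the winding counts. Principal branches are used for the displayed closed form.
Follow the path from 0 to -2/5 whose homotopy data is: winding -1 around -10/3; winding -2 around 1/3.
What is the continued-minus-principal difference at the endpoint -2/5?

Continued minus principal equals (113/2)*pi*i.

The rational part is single-valued and drops out of the difference; each branch term changes only by its own monodromy.
(-14)*log(1 - z/(1/3)): each positive loop around 1/3 adds 2*pi*i to the log, so winding -2 contributes (-14)*(-2)*2*pi*i = (56)*pi*i.
(-1/4)*log(1 - z/(-10/3)): each positive loop around -10/3 adds 2*pi*i to the log, so winding -1 contributes (-1/4)*(-1)*2*pi*i = (1/2)*pi*i.
Summing the contributions at z = -2/5 gives (113/2)*pi*i.


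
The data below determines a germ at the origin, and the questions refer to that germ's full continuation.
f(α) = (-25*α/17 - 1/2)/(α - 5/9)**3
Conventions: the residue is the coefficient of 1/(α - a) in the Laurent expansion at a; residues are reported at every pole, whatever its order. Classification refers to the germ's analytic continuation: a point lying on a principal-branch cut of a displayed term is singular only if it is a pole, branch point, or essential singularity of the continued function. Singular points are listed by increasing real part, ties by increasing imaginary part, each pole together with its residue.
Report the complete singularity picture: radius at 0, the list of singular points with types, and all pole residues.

Radius of convergence at 0: 5/9.
At 5/9: a pole of order 3; residue 0.

Denominator factor (α - 5/9)^3: pole of order 3 at 5/9, modulus 5/9.
The radius of convergence is the smallest modulus among the singular points: 5/9.
At the order-3 pole 5/9 set g(α) = (α - (5/9))^3*f(α) = -25*α/17 - 1/2.
Order-3 pole: residue = g''(a)/2; g''(5/9) = 0, so the residue is 0.


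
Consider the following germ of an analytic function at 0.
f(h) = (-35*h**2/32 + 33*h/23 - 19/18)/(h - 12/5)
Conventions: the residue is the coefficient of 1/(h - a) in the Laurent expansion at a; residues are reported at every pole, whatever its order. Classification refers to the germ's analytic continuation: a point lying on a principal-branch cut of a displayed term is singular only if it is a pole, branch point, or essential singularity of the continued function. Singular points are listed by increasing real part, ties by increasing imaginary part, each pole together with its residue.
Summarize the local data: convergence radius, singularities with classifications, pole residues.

Denominator factor (h - 12/5): pole of order 1 at 12/5, modulus 12/5.
The radius of convergence is the smallest modulus among the singular points: 12/5.
At the order-1 pole 12/5 set g(h) = (h - (12/5))*f(h) = -35*h**2/32 + 33*h/23 - 19/18.
Simple pole: residue = g(a) at a = 12/5, which is -4049/1035.

Radius of convergence at 0: 12/5.
At 12/5: a pole of order 1; residue -4049/1035.


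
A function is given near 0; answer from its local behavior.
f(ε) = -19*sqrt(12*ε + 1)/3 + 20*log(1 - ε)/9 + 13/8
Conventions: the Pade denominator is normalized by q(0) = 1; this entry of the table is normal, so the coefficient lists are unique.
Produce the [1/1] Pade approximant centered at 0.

Taylor coefficients needed (expand at 0): a_0 = -113/24, a_1 = -362/9, a_2 = 1016/9.
Write the denominator as Q(ε) = 1 + q1*ε. Requiring Q*f - P = O(ε^3) with deg P <= 1 kills the coefficients of ε^2..ε^2 in Q*f:
  ε^2: a_2 + q1*a_1 = 0, i.e. 1016/9 + (-362/9)*q1 = 0.
Solving this linear system: q1 = 508/181.
The numerator is Q*f truncated at degree 1: P0 = a_0 = -113/24; P1 = a_1 + q1*a_0 = -174097/3258.

The Pade approximant has numerator coefficients [-113/24, -174097/3258]; denominator coefficients [1, 508/181].


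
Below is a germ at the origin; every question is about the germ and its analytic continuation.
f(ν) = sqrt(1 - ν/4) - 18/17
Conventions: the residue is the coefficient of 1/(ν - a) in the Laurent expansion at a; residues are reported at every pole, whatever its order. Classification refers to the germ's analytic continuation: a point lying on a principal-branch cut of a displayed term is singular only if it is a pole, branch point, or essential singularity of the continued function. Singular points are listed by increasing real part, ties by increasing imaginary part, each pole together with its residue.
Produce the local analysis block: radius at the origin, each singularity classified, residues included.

Radius of convergence at 0: 4.
At 4: an algebraic (square-root) branch point.

Branch term (1)*sqrt(1 - ν/(4)): its argument vanishes at ν = 4, a square-root branch point, modulus 4.
The radius of convergence is the smallest modulus among the singular points: 4.


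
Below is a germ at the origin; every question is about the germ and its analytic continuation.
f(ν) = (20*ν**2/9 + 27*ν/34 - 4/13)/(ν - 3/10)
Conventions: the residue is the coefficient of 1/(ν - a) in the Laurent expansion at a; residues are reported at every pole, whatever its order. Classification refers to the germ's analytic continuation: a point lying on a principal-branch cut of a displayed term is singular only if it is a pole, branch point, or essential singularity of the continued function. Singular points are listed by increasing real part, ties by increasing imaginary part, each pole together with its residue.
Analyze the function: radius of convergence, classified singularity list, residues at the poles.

Denominator factor (ν - 3/10): pole of order 1 at 3/10, modulus 3/10.
The radius of convergence is the smallest modulus among the singular points: 3/10.
At the order-1 pole 3/10 set g(ν) = (ν - (3/10))*f(ν) = 20*ν**2/9 + 27*ν/34 - 4/13.
Simple pole: residue = g(a) at a = 3/10, which is 577/4420.

Radius of convergence at 0: 3/10.
At 3/10: a pole of order 1; residue 577/4420.


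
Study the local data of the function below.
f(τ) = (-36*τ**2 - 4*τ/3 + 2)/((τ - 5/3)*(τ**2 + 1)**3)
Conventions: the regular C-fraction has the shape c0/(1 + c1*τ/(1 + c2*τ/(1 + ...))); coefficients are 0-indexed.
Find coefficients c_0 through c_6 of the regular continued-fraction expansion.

Taylor coefficients (expand at 0): a_0 = -6/5, a_1 = 2/25, a_2 = 3156/125, a_3 = 7968/625, a_4 = -201096/3125, a_5 = -528288/15625, a_6 = 9477636/78125.
c0 = a_0 = -6/5. Peel one level at a time: if S = 1 + c*τ/S' with S'(0) = 1, then c is the τ-coefficient of S and S' = c*τ/(S - 1).
S_1 = c0/f = 1 + (1/15)*τ + (947/45)*τ^2 + ...; c1 = 1/15.
S_2 = c1*τ/(S_1 - 1) = 1 + (-947/3)*τ + (99444)*τ^2 + ...; c2 = -947/3.
S_3 = c2*τ/(S_2 - 1) = 1 + (298332/947)*τ + (-16286724/896809)*τ^2 + ...; c3 = 298332/947.
S_4 = c3*τ/(S_3 - 1) = 1 + (452409/7847789)*τ + (302621/68674369)*τ^2 + ...; c4 = 452409/7847789.
S_5 = c4*τ/(S_4 - 1) = 1 + (-286582087/3749113383)*τ + (55978587659/409347806562)*τ^2 + ...; c5 = -286582087/3749113383.
S_6 = c5*τ/(S_5 - 1) = 1 + (489856975639/273816927978)*τ + ...; c6 = 489856975639/273816927978.

The regular C-fraction coefficients are [-6/5, 1/15, -947/3, 298332/947, 452409/7847789, -286582087/3749113383, 489856975639/273816927978].


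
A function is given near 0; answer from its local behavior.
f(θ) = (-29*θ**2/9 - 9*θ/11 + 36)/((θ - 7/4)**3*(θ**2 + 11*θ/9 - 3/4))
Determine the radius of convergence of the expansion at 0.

The radius of convergence is -11/18 + (1/9)*sqrt(91).

Denominator factor (θ**2 + 11*θ/9 - 3/4): discriminant 364/81, real irrational roots -11/18 + (1/9)*sqrt(91) and -11/18 - (1/9)*sqrt(91); poles of order 1, moduli -11/18 + (1/9)*sqrt(91) and 11/18 + (1/9)*sqrt(91).
Denominator factor (θ - 7/4)^3: pole of order 3 at 7/4, modulus 7/4.
The radius of convergence is the smallest modulus among the singular points: -11/18 + (1/9)*sqrt(91).


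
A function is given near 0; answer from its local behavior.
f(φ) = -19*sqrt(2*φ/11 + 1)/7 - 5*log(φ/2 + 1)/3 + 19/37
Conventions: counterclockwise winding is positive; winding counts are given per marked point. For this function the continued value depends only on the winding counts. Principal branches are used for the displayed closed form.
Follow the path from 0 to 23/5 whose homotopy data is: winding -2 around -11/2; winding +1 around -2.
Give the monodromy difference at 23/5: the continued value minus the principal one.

The rational part is single-valued and drops out of the difference; each branch term changes only by its own monodromy.
(-19/7)*sqrt(1 - φ/(-11/2)): winding -2 is even, the square root returns to the same sheet, contribution 0.
(-5/3)*log(1 - φ/(-2)): each positive loop around -2 adds 2*pi*i to the log, so winding +1 contributes (-5/3)*(1)*2*pi*i = -(10/3)*pi*i.
Summing the contributions at φ = 23/5 gives -(10/3)*pi*i.

Continued minus principal equals -(10/3)*pi*i.


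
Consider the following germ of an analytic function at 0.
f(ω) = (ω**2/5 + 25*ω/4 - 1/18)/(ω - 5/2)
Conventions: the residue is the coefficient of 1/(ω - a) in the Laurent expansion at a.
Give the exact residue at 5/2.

At the order-1 pole 5/2 set g(ω) = (ω - (5/2))*f(ω) = ω**2/5 + 25*ω/4 - 1/18.
Simple pole: residue = g(a) at a = 5/2, which is 1211/72.

The residue is 1211/72.


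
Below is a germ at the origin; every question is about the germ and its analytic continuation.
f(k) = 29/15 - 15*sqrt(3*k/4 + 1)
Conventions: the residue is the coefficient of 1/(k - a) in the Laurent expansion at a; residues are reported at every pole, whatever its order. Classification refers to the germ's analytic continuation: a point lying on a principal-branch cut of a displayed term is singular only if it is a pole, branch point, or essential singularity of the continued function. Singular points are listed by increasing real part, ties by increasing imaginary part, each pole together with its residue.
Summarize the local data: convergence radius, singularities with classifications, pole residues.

Radius of convergence at 0: 4/3.
At -4/3: an algebraic (square-root) branch point.

Branch term (-15)*sqrt(1 - k/(-4/3)): its argument vanishes at k = -4/3, a square-root branch point, modulus 4/3.
The radius of convergence is the smallest modulus among the singular points: 4/3.


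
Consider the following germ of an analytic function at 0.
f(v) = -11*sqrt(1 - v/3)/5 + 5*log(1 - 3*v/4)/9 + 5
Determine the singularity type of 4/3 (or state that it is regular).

The point is a logarithmic branch point.

The term (5/9)*log(1 - v/(4/3)) has argument 1 - 4/3/(4/3) = 0 at 4/3: a logarithmic (infinitely-sheeted) branch point; the remaining terms are analytic or single-valued there.


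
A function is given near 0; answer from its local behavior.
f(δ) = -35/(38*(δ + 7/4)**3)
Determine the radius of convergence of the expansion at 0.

The radius of convergence is 7/4.

Denominator factor (δ + 7/4)^3: pole of order 3 at -7/4, modulus 7/4.
The radius of convergence is the smallest modulus among the singular points: 7/4.


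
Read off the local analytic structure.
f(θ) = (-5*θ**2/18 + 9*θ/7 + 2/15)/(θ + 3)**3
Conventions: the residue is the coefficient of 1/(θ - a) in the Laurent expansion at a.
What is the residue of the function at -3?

The residue is -5/18.

At the order-3 pole -3 set g(θ) = (θ - (-3))^3*f(θ) = -5*θ**2/18 + 9*θ/7 + 2/15.
Order-3 pole: residue = g''(a)/2; g''(-3) = -5/9, so the residue is -5/18.


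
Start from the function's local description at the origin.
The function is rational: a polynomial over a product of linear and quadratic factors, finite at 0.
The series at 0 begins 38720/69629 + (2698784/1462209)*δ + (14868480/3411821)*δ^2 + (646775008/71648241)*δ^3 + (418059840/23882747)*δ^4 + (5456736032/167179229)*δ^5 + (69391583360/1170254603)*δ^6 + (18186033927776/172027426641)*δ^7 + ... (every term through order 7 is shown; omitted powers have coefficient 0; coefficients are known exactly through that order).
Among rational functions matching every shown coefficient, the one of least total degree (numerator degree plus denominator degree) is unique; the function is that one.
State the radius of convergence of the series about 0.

No rational of total degree below 5 reproduces all 8 coefficients; solving the [1/4] Pade equations on them gives f(δ) = (20/29 - 2*δ/3)/((δ - 7/4)**2*(δ - 7/11)**2), whose expansion matches every shown term.
Denominator factor (δ - 7/11)^2: pole of order 2 at 7/11, modulus 7/11.
Denominator factor (δ - 7/4)^2: pole of order 2 at 7/4, modulus 7/4.
The radius of convergence is the smallest modulus among the singular points: 7/11.

The radius of convergence is 7/11.


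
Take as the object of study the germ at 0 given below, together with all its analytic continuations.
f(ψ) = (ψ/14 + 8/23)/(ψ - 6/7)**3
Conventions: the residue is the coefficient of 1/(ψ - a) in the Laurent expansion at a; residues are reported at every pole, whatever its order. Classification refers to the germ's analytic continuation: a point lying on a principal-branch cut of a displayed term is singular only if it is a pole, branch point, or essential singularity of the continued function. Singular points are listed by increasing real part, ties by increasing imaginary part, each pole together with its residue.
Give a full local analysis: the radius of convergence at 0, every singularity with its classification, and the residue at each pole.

Denominator factor (ψ - 6/7)^3: pole of order 3 at 6/7, modulus 6/7.
The radius of convergence is the smallest modulus among the singular points: 6/7.
At the order-3 pole 6/7 set g(ψ) = (ψ - (6/7))^3*f(ψ) = ψ/14 + 8/23.
Order-3 pole: residue = g''(a)/2; g''(6/7) = 0, so the residue is 0.

Radius of convergence at 0: 6/7.
At 6/7: a pole of order 3; residue 0.


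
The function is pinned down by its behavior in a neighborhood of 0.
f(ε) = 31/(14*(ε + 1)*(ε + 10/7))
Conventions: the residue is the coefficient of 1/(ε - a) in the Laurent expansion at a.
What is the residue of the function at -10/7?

The residue is -31/6.

At the order-1 pole -10/7 set g(ε) = (ε - (-10/7))*f(ε) = 31/(14*(ε + 1)).
Simple pole: residue = g(a) at a = -10/7, which is -31/6.


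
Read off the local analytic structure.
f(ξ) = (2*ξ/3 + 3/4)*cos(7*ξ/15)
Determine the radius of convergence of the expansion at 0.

The factor cos(7*ξ/15) is entire and contributes no finite singular point.
The polynomial part has no poles.
No finite singular points: the Taylor series at 0 converges everywhere.

The radius of convergence is infinite.


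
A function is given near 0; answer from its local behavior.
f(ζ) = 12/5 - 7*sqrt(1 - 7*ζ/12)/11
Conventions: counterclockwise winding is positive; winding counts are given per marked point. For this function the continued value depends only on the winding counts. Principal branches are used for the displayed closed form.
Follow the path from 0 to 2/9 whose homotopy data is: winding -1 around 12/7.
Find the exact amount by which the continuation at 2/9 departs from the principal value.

Continued minus principal equals (7/99)*sqrt(282).

The rational part is single-valued and drops out of the difference; each branch term changes only by its own monodromy.
(-7/11)*sqrt(1 - ζ/(12/7)): winding -1 is odd, the square root flips sign, contributing -2*(-7/11)*sqrt(1 - (2/9)/(12/7)) = -2*(-7/11)*sqrt(47/54) = (7/99)*sqrt(282).
Summing the contributions at ζ = 2/9 gives (7/99)*sqrt(282).


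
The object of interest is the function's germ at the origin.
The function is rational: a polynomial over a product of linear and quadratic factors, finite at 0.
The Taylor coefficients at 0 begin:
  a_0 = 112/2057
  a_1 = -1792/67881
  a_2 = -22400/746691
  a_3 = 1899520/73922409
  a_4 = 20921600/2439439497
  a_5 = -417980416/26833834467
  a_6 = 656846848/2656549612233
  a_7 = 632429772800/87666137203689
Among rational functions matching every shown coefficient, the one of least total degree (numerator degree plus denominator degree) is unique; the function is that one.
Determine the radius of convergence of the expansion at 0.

The radius of convergence is (1/2)*sqrt(11).

No rational of total degree below 4 reproduces all 8 coefficients; solving the [0/4] Pade equations on them gives f(γ) = 7/(17*(γ**2 + 2*γ/3 + 11/4)**2), whose expansion matches every shown term.
Denominator factor (γ**2 + 2*γ/3 + 11/4)^2: discriminant -95/9, complex-conjugate roots (-1/3) + ((1/6)*sqrt(95))*i and (-1/3) - ((1/6)*sqrt(95))*i; poles of order 2, moduli (1/2)*sqrt(11) and (1/2)*sqrt(11).
The radius of convergence is the smallest modulus among the singular points: (1/2)*sqrt(11).


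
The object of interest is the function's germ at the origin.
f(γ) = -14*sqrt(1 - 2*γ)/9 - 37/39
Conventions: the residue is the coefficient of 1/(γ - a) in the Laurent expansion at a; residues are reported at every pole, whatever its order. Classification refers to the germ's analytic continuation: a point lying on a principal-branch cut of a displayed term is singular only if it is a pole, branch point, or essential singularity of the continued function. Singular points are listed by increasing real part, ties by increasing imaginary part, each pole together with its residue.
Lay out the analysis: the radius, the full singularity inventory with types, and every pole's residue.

Radius of convergence at 0: 1/2.
At 1/2: an algebraic (square-root) branch point.

Branch term (-14/9)*sqrt(1 - γ/(1/2)): its argument vanishes at γ = 1/2, a square-root branch point, modulus 1/2.
The radius of convergence is the smallest modulus among the singular points: 1/2.


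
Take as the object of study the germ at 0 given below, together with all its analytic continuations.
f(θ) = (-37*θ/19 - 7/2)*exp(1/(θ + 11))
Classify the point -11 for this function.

The exponent 1/(θ - (-11)) has a pole at -11, so exp(1/(θ - (-11))) takes every nonzero value near it: an essential singularity (not a pole of any order).

The point is an essential singularity.


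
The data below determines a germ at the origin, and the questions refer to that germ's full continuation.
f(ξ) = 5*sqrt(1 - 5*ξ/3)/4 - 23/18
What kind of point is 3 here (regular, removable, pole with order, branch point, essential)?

The point is a regular point.

There is no denominator, hence no pole anywhere.
Branch term sqrt(1 - ξ/(3/5)): argument at 3 is -4, nonzero, so 3 is not its branch point (a point on a principal cut is still regular for the continued germ).
So the germ continues analytically to 3.


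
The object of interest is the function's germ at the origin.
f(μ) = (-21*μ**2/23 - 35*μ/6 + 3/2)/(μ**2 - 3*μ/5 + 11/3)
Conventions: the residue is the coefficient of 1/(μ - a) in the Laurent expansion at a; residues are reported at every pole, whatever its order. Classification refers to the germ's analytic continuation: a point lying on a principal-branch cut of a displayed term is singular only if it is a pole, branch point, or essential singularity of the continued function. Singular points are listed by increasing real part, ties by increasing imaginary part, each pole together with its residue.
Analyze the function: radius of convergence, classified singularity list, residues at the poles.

Denominator factor (μ**2 - 3*μ/5 + 11/3): discriminant -1073/75, complex-conjugate roots (3/10) + ((1/30)*sqrt(3219))*i and (3/10) - ((1/30)*sqrt(3219))*i; poles of order 1, moduli (1/3)*sqrt(33) and (1/3)*sqrt(33).
The radius of convergence is the smallest modulus among the singular points: (1/3)*sqrt(33).
The factor μ**2 - 3*μ/5 + 11/3 splits as (μ - a)(μ - a') with a = (3/10) - ((1/30)*sqrt(3219))*i, a' = (3/10) + ((1/30)*sqrt(3219))*i. At the order-1 pole a set g(μ) = (μ - a)*f(μ) = [-21*μ**2/23 - 35*μ/6 + 3/2] / (μ - a').
Simple pole: residue = g(a) at a = (3/10) - ((1/30)*sqrt(3219))*i, which is (-4403/1380) + ((6747/493580)*sqrt(3219))*i.
The factor μ**2 - 3*μ/5 + 11/3 splits as (μ - a)(μ - a') with a = (3/10) + ((1/30)*sqrt(3219))*i, a' = (3/10) - ((1/30)*sqrt(3219))*i. At the order-1 pole a set g(μ) = (μ - a)*f(μ) = [-21*μ**2/23 - 35*μ/6 + 3/2] / (μ - a').
Simple pole: residue = g(a) at a = (3/10) + ((1/30)*sqrt(3219))*i, which is (-4403/1380) - ((6747/493580)*sqrt(3219))*i.
List the singular points by increasing real part (a conjugate pair: the negative imaginary part first).

Radius of convergence at 0: (1/3)*sqrt(33).
At (3/10) - ((1/30)*sqrt(3219))*i: a pole of order 1; residue (-4403/1380) + ((6747/493580)*sqrt(3219))*i.
At (3/10) + ((1/30)*sqrt(3219))*i: a pole of order 1; residue (-4403/1380) - ((6747/493580)*sqrt(3219))*i.


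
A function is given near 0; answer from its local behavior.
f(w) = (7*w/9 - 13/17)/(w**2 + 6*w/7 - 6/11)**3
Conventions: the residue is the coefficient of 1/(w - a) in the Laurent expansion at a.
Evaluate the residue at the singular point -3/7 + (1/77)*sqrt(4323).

The factor w**2 + 6*w/7 - 6/11 splits as (w - a)(w - a') with a = -3/7 + (1/77)*sqrt(4323), a' = -3/7 - (1/77)*sqrt(4323). At the order-3 pole a set g(w) = (w - a)^3*f(w) = [7*w/9 - 13/17] / (w - a')^3.
Order-3 pole: residue = g''(a)/2; g''(-3/7 + (1/77)*sqrt(4323)) = -(14235529/1031873769)*sqrt(4323), so the residue is -(14235529/2063747538)*sqrt(4323).

The residue is -(14235529/2063747538)*sqrt(4323).


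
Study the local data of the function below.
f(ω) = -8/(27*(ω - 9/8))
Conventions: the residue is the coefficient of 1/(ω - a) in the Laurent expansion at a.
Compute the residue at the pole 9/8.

The residue is -8/27.

At the order-1 pole 9/8 set g(ω) = (ω - (9/8))*f(ω) = -8/27.
Simple pole: residue = g(a) at a = 9/8, which is -8/27.


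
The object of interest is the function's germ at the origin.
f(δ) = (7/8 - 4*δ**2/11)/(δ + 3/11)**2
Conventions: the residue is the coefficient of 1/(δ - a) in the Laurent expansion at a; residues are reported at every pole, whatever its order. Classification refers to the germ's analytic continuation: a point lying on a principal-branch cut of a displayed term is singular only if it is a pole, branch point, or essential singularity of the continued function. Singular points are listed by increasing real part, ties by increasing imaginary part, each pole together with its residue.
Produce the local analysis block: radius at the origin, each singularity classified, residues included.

Denominator factor (δ + 3/11)^2: pole of order 2 at -3/11, modulus 3/11.
The radius of convergence is the smallest modulus among the singular points: 3/11.
At the order-2 pole -3/11 set g(δ) = (δ - (-3/11))^2*f(δ) = 7/8 - 4*δ**2/11.
Order-2 pole: residue = g'(a); g'(-3/11) = 24/121, so the residue is 24/121.

Radius of convergence at 0: 3/11.
At -3/11: a pole of order 2; residue 24/121.


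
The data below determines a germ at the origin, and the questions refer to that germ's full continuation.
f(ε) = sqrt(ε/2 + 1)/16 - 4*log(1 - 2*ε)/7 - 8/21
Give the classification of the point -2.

The point is an algebraic (square-root) branch point.

The term (1/16)*sqrt(1 - ε/(-2)) has argument 1 - -2/(-2) = 0 at -2: a square-root (algebraic, two-sheeted) branch point; the remaining terms are analytic or single-valued there.


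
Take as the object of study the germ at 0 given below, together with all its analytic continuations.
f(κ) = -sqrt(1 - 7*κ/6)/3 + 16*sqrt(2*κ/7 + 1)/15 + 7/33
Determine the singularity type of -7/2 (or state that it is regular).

The term (16/15)*sqrt(1 - κ/(-7/2)) has argument 1 - -7/2/(-7/2) = 0 at -7/2: a square-root (algebraic, two-sheeted) branch point; the remaining terms are analytic or single-valued there.

The point is an algebraic (square-root) branch point.


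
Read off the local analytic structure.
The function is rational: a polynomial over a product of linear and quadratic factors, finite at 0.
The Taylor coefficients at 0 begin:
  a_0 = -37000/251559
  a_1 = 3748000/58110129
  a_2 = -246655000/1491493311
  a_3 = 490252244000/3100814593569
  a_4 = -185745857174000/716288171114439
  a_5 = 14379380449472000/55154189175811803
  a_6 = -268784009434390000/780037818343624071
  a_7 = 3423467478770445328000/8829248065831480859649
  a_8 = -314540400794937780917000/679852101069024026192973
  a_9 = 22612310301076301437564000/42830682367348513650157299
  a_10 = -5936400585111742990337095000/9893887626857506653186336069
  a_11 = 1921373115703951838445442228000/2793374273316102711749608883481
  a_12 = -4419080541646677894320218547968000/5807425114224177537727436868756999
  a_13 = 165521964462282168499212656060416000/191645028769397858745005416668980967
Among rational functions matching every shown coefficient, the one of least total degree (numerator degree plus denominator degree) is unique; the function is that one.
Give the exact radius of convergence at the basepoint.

The radius of convergence is -3/20 + (1/20)*sqrt(449).

No rational of total degree below 12 reproduces all 14 coefficients; solving the [2/10] Pade equations on them gives f(ζ) = (-2*ζ**2 + ζ/3 + 37/21)/((ζ**2 - 3*ζ/10 - 11/10)**3*(ζ**2 - 2*ζ/7 + 3)**2), whose expansion matches every shown term.
Denominator factor (ζ**2 - 3*ζ/10 - 11/10)^3: discriminant 449/100, real irrational roots 3/20 + (1/20)*sqrt(449) and 3/20 - (1/20)*sqrt(449); poles of order 3, moduli 3/20 + (1/20)*sqrt(449) and -3/20 + (1/20)*sqrt(449).
Denominator factor (ζ**2 - 2*ζ/7 + 3)^2: discriminant -584/49, complex-conjugate roots (1/7) + ((1/7)*sqrt(146))*i and (1/7) - ((1/7)*sqrt(146))*i; poles of order 2, moduli sqrt(3) and sqrt(3).
The radius of convergence is the smallest modulus among the singular points: -3/20 + (1/20)*sqrt(449).


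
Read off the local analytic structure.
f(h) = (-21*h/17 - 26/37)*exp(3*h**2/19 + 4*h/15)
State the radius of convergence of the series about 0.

The radius of convergence is infinite.

The factor exp(3*h**2/19 + 4*h/15) is entire and contributes no finite singular point.
The polynomial part has no poles.
No finite singular points: the Taylor series at 0 converges everywhere.


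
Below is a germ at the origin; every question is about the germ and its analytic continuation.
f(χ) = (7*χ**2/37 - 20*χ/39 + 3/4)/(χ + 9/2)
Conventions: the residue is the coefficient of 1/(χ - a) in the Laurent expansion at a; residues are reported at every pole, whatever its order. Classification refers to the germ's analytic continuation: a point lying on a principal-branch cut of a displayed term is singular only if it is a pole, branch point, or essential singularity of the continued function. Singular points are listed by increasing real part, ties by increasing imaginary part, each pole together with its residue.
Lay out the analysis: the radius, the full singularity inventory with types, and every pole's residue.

Radius of convergence at 0: 9/2.
At -9/2: a pole of order 1; residue 6627/962.

Denominator factor (χ + 9/2): pole of order 1 at -9/2, modulus 9/2.
The radius of convergence is the smallest modulus among the singular points: 9/2.
At the order-1 pole -9/2 set g(χ) = (χ - (-9/2))*f(χ) = 7*χ**2/37 - 20*χ/39 + 3/4.
Simple pole: residue = g(a) at a = -9/2, which is 6627/962.


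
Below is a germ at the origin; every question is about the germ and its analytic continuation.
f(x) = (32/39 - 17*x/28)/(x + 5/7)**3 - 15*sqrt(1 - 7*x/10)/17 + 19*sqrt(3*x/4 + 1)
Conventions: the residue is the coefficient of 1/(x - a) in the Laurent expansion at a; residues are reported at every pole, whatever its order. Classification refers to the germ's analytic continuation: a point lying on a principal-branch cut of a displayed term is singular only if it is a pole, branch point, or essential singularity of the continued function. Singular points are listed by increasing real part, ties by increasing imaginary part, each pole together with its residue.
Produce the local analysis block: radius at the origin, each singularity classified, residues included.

Radius of convergence at 0: 5/7.
At -4/3: an algebraic (square-root) branch point.
At -5/7: a pole of order 3; residue 0.
At 10/7: an algebraic (square-root) branch point.

Denominator factor (x + 5/7)^3: pole of order 3 at -5/7, modulus 5/7.
Branch term (-15/17)*sqrt(1 - x/(10/7)): its argument vanishes at x = 10/7, a square-root branch point, modulus 10/7.
Branch term (19)*sqrt(1 - x/(-4/3)): its argument vanishes at x = -4/3, a square-root branch point, modulus 4/3.
The radius of convergence is the smallest modulus among the singular points: 5/7.
The branch terms are analytic at -5/7 and contribute nothing to the residue; only the rational part matters.
At the order-3 pole -5/7 set g(x) = (x - (-5/7))^3*(rational part) = 32/39 - 17*x/28.
Order-3 pole: residue = g''(a)/2; g''(-5/7) = 0, so the residue is 0.
List the singular points by increasing real part (a conjugate pair: the negative imaginary part first).


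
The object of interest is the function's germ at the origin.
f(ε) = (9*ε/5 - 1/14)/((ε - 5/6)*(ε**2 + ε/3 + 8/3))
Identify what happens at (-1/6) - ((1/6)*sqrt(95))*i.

The point is a pole of order 1.

The denominator factor ε**2 + ε/3 + 8/3 vanishes at (-1/6) - ((1/6)*sqrt(95))*i and appears to the power 1; the numerator there equals (-13/35) - ((3/10)*sqrt(95))*i, nonzero, and no other factor vanishes.
Hence a pole whose order is the multiplicity, 1.


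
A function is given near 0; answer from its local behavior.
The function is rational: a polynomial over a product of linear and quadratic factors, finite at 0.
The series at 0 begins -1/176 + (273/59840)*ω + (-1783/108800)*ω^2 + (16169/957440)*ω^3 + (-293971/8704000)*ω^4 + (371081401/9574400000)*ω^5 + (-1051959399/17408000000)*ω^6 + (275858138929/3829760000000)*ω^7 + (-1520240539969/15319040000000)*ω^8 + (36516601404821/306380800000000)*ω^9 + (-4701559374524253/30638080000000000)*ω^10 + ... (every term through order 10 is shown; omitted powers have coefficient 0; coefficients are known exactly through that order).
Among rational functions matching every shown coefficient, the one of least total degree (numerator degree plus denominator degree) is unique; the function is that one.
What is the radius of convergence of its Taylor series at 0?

The radius of convergence is -1/8 + (1/8)*sqrt(65).

No rational of total degree below 9 reproduces all 11 coefficients; solving the [1/8] Pade equations on them gives f(ω) = (-ω/34 - 1/22)/((ω**2 - 4*ω/5 - 2)**3*(ω**2 - ω/4 - 1)), whose expansion matches every shown term.
Denominator factor (ω**2 - 4*ω/5 - 2)^3: discriminant 216/25, real irrational roots 2/5 + (3/5)*sqrt(6) and 2/5 - (3/5)*sqrt(6); poles of order 3, moduli 2/5 + (3/5)*sqrt(6) and -2/5 + (3/5)*sqrt(6).
Denominator factor (ω**2 - ω/4 - 1): discriminant 65/16, real irrational roots 1/8 + (1/8)*sqrt(65) and 1/8 - (1/8)*sqrt(65); poles of order 1, moduli 1/8 + (1/8)*sqrt(65) and -1/8 + (1/8)*sqrt(65).
The radius of convergence is the smallest modulus among the singular points: -1/8 + (1/8)*sqrt(65).


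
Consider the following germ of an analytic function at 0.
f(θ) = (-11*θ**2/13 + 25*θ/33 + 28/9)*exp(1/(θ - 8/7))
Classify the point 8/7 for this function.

The exponent 1/(θ - (8/7)) has a pole at 8/7, so exp(1/(θ - (8/7))) takes every nonzero value near it: an essential singularity (not a pole of any order).

The point is an essential singularity.


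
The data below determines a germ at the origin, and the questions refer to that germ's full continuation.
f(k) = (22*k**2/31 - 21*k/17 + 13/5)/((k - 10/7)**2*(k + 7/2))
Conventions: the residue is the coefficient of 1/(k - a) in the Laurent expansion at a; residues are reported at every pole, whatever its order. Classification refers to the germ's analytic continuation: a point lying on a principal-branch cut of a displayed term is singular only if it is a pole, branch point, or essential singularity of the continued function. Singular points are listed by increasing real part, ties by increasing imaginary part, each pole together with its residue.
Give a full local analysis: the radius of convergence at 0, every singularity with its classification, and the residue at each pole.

Denominator factor (k + 7/2): pole of order 1 at -7/2, modulus 7/2.
Denominator factor (k - 10/7)^2: pole of order 2 at 10/7, modulus 10/7.
The radius of convergence is the smallest modulus among the singular points: 10/7.
At the order-1 pole -7/2 set g(k) = (k - (-7/2))*f(k) = (22*k**2/31 - 21*k/17 + 13/5)/(k - 10/7)**2.
Simple pole: residue = g(a) at a = -7/2, which is 2688532/4181745.
At the order-2 pole 10/7 set g(k) = (k - (10/7))^2*f(k) = (22*k**2/31 - 21*k/17 + 13/5)/(k + 7/2).
Order-2 pole: residue = g'(a); g'(10/7) = 279158/4181745, so the residue is 279158/4181745.
List the singular points by increasing real part (a conjugate pair: the negative imaginary part first).

Radius of convergence at 0: 10/7.
At -7/2: a pole of order 1; residue 2688532/4181745.
At 10/7: a pole of order 2; residue 279158/4181745.


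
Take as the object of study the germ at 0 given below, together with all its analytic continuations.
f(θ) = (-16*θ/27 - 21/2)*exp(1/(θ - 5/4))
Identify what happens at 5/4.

The point is an essential singularity.

The exponent 1/(θ - (5/4)) has a pole at 5/4, so exp(1/(θ - (5/4))) takes every nonzero value near it: an essential singularity (not a pole of any order).


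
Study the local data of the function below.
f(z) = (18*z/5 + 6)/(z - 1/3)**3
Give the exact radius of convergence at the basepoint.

Denominator factor (z - 1/3)^3: pole of order 3 at 1/3, modulus 1/3.
The radius of convergence is the smallest modulus among the singular points: 1/3.

The radius of convergence is 1/3.


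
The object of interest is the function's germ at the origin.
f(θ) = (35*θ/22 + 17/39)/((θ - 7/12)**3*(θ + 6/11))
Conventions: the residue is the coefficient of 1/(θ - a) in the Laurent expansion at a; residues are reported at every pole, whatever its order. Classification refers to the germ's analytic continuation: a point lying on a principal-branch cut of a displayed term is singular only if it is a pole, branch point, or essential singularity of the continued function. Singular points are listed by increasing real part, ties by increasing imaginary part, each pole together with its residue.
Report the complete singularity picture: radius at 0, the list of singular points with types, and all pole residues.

Denominator factor (θ - 7/12)^3: pole of order 3 at 7/12, modulus 7/12.
Denominator factor (θ + 6/11): pole of order 1 at -6/11, modulus 6/11.
The radius of convergence is the smallest modulus among the singular points: 6/11.
At the order-1 pole -6/11 set g(θ) = (θ - (-6/11))*f(θ) = (35*θ/22 + 17/39)/(θ - 7/12)**3.
Simple pole: residue = g(a) at a = -6/11, which is 12912768/43003337.
At the order-3 pole 7/12 set g(θ) = (θ - (7/12))^3*f(θ) = (35*θ/22 + 17/39)/(θ + 6/11).
Order-3 pole: residue = g''(a)/2; g''(7/12) = -25825536/43003337, so the residue is -12912768/43003337.
List the singular points by increasing real part (a conjugate pair: the negative imaginary part first).

Radius of convergence at 0: 6/11.
At -6/11: a pole of order 1; residue 12912768/43003337.
At 7/12: a pole of order 3; residue -12912768/43003337.


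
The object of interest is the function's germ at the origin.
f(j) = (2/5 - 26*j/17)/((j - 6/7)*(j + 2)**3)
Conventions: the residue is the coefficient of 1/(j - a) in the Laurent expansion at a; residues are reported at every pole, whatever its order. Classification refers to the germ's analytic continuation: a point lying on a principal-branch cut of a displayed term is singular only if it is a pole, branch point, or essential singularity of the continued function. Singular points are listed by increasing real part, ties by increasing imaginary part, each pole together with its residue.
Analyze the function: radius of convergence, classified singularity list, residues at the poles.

Denominator factor (j - 6/7): pole of order 1 at 6/7, modulus 6/7.
Denominator factor (j + 2)^3: pole of order 3 at -2, modulus 2.
The radius of convergence is the smallest modulus among the singular points: 6/7.
At the order-3 pole -2 set g(j) = (j - (-2))^3*f(j) = (2/5 - 26*j/17)/(j - 6/7).
Order-3 pole: residue = g''(a)/2; g''(-2) = 13279/170000, so the residue is 13279/340000.
At the order-1 pole 6/7 set g(j) = (j - (6/7))*f(j) = (2/5 - 26*j/17)/(j + 2)**3.
Simple pole: residue = g(a) at a = 6/7, which is -13279/340000.
List the singular points by increasing real part (a conjugate pair: the negative imaginary part first).

Radius of convergence at 0: 6/7.
At -2: a pole of order 3; residue 13279/340000.
At 6/7: a pole of order 1; residue -13279/340000.
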